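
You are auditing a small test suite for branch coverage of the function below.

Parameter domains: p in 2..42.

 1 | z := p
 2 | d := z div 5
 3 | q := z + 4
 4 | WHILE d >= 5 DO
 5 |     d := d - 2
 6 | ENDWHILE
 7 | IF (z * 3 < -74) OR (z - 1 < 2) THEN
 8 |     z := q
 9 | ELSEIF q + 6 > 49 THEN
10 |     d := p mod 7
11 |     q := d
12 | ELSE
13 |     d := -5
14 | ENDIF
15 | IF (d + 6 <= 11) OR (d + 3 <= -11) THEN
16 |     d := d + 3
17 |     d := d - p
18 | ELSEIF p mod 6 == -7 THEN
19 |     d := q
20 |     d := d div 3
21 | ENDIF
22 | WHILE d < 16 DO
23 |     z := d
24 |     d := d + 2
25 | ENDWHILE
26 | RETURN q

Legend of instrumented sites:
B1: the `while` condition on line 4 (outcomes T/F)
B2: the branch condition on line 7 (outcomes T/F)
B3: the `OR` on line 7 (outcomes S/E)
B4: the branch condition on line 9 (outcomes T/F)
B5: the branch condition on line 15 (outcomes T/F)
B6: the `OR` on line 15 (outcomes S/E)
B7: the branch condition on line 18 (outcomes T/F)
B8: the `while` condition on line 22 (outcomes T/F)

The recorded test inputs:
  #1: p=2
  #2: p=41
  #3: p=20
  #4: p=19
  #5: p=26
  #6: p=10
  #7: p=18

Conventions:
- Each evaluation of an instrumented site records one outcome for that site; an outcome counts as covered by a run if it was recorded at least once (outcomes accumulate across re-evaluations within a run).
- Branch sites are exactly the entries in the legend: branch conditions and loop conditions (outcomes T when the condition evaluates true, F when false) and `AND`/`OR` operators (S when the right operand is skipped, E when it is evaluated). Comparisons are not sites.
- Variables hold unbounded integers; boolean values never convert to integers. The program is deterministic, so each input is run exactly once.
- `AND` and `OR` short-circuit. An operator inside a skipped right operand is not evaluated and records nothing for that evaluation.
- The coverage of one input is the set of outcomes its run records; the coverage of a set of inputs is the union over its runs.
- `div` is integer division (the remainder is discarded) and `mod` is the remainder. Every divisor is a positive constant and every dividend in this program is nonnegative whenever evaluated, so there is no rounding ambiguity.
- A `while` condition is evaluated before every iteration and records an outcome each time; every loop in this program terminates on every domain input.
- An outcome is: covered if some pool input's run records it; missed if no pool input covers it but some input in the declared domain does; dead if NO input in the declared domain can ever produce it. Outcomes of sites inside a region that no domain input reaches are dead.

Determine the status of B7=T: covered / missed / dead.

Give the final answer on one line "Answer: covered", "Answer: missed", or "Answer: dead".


no pool input records B7=T
checking all 41 inputs in the declared domain: B7=T is never recorded -> dead
Answer: dead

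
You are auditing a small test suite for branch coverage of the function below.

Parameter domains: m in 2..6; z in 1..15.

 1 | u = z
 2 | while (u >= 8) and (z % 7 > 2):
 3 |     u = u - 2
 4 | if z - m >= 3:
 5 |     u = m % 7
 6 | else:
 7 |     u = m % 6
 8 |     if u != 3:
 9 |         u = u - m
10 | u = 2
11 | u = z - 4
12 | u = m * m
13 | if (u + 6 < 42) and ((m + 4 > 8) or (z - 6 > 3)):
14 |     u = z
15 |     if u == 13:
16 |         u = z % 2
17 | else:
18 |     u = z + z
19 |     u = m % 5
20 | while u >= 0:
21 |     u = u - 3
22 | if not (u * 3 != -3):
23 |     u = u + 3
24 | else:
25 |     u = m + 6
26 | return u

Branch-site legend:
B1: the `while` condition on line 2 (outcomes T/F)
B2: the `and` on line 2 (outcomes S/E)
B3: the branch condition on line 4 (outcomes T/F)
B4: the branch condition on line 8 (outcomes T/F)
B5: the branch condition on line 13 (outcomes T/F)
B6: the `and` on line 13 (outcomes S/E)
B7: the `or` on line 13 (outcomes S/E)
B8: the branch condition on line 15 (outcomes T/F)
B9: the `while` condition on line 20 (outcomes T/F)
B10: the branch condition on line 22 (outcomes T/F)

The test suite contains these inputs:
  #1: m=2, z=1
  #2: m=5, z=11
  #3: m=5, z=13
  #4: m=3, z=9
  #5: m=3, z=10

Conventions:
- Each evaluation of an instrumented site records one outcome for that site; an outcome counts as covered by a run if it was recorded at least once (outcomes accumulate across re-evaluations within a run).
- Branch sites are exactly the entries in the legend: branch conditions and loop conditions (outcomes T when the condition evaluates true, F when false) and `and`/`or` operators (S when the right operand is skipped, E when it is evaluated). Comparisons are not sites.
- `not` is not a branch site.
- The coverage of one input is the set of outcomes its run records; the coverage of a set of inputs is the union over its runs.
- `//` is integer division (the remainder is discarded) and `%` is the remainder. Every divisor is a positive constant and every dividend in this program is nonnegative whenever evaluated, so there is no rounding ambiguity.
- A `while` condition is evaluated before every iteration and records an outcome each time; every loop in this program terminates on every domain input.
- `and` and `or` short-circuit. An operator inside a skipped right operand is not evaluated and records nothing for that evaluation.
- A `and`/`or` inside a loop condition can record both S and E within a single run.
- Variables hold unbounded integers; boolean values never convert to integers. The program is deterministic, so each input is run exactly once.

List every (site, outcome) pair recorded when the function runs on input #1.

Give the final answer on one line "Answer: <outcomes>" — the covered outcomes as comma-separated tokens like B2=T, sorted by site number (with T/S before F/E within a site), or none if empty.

Event log for input #1 (m=2, z=1):
  B2->S, B1->F, B3->F, B4->T, B6->E, B7->E, B5->F, B9->T, B9->F, B10->T
distinct outcomes covered: B1=F, B2=S, B3=F, B4=T, B5=F, B6=E, B7=E, B9=T, B9=F, B10=T

Answer: B1=F, B2=S, B3=F, B4=T, B5=F, B6=E, B7=E, B9=T, B9=F, B10=T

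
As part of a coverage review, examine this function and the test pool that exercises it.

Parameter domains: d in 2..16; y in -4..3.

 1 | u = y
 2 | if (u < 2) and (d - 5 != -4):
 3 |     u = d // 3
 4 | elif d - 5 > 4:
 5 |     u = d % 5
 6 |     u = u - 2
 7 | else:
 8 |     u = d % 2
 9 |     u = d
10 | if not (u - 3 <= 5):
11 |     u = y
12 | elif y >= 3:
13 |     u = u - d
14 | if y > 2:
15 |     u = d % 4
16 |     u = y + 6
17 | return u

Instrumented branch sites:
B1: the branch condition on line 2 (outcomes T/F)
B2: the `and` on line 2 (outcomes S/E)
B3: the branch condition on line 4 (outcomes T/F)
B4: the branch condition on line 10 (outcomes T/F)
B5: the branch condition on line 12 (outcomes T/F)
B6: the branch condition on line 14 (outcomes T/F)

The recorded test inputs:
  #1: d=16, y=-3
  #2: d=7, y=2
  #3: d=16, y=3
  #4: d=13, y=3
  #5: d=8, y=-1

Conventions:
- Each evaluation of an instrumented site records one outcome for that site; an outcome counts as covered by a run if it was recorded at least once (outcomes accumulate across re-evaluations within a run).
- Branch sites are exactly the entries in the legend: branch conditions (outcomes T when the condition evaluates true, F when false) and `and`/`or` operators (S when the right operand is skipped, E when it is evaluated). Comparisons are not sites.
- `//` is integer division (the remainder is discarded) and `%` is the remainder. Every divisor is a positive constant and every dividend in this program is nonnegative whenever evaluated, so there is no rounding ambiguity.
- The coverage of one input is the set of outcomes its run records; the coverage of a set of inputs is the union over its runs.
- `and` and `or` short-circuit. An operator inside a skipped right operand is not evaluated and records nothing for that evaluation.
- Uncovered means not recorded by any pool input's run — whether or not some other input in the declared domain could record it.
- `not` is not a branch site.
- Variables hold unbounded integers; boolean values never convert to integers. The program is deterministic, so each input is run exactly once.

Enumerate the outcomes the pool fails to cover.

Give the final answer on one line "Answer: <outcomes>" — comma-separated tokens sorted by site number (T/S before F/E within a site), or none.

#1 (d=16, y=-3) -> B2->E, B1->T, B4->F, B5->F, B6->F; covered: B1=T, B2=E, B4=F, B5=F, B6=F
#2 (d=7, y=2) -> B2->S, B1->F, B3->F, B4->F, B5->F, B6->F; covered: B1=F, B2=S, B3=F, B4=F, B5=F, B6=F
#3 (d=16, y=3) -> B2->S, B1->F, B3->T, B4->F, B5->T, B6->T; covered: B1=F, B2=S, B3=T, B4=F, B5=T, B6=T
#4 (d=13, y=3) -> B2->S, B1->F, B3->T, B4->F, B5->T, B6->T; covered: B1=F, B2=S, B3=T, B4=F, B5=T, B6=T
#5 (d=8, y=-1) -> B2->E, B1->T, B4->F, B5->F, B6->F; covered: B1=T, B2=E, B4=F, B5=F, B6=F
union over the pool: B1=T, B1=F, B2=S, B2=E, B3=T, B3=F, B4=F, B5=T, B5=F, B6=T, B6=F
uncovered (1 of 12): B4=T

Answer: B4=T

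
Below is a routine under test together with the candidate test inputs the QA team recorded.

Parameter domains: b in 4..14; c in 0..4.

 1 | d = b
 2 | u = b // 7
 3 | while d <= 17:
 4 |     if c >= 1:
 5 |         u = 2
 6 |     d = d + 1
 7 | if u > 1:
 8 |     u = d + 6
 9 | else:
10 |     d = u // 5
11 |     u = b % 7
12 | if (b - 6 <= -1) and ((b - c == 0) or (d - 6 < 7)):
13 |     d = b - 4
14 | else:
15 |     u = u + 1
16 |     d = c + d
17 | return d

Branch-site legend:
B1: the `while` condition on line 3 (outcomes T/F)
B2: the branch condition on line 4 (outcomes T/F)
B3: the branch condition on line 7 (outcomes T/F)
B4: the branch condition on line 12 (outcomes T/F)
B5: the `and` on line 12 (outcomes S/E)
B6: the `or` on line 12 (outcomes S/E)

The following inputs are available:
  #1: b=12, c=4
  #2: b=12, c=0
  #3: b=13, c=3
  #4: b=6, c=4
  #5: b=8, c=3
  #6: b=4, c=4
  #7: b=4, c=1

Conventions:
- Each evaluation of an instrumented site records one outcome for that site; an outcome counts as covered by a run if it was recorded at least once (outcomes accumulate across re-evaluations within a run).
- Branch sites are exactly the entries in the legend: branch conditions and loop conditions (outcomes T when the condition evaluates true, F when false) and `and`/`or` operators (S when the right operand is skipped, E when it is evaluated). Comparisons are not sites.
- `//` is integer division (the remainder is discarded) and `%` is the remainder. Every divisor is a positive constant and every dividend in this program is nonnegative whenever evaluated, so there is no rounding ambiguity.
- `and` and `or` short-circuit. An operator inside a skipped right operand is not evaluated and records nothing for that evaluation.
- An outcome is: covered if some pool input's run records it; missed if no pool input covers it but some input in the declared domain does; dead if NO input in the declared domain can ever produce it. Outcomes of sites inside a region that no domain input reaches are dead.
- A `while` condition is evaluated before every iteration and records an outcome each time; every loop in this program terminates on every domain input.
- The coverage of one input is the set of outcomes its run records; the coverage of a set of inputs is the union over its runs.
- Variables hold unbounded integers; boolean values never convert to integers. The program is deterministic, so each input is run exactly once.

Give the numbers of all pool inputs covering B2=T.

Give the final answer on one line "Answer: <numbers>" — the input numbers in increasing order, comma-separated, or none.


input #1 (b=12, c=4): hits B2=T
input #2 (b=12, c=0): never hits B2=T
input #3 (b=13, c=3): hits B2=T
input #4 (b=6, c=4): hits B2=T
input #5 (b=8, c=3): hits B2=T
input #6 (b=4, c=4): hits B2=T
input #7 (b=4, c=1): hits B2=T
Answer: 1, 3, 4, 5, 6, 7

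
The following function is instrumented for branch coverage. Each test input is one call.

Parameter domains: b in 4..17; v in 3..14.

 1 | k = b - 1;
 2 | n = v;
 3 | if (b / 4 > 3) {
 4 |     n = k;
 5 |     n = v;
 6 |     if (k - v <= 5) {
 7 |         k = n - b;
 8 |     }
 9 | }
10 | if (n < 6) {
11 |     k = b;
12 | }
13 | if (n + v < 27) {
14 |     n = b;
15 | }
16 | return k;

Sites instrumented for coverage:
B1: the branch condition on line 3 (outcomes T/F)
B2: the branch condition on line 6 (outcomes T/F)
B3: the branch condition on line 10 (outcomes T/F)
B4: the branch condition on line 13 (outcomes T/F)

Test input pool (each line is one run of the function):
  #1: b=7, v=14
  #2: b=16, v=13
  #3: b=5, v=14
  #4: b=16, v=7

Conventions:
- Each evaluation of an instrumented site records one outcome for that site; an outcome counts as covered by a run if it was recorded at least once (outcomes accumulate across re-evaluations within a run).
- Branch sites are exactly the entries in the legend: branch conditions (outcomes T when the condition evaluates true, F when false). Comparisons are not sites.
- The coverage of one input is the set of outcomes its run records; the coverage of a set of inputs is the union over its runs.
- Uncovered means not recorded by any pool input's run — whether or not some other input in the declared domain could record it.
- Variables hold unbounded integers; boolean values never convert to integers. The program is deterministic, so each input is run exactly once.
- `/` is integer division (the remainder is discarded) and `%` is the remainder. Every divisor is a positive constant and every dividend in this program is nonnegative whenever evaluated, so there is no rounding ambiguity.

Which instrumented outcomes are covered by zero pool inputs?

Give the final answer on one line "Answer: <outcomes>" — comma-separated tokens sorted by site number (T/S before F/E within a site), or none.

run #1 (b=7, v=14) runs B1->F, B3->F, B4->F; records B1=F, B3=F, B4=F
run #2 (b=16, v=13) runs B1->T, B2->T, B3->F, B4->T; records B1=T, B2=T, B3=F, B4=T
run #3 (b=5, v=14) runs B1->F, B3->F, B4->F; records B1=F, B3=F, B4=F
run #4 (b=16, v=7) runs B1->T, B2->F, B3->F, B4->T; records B1=T, B2=F, B3=F, B4=T
union over the pool: B1=T, B1=F, B2=T, B2=F, B3=F, B4=T, B4=F
uncovered (1 of 8): B3=T

Answer: B3=T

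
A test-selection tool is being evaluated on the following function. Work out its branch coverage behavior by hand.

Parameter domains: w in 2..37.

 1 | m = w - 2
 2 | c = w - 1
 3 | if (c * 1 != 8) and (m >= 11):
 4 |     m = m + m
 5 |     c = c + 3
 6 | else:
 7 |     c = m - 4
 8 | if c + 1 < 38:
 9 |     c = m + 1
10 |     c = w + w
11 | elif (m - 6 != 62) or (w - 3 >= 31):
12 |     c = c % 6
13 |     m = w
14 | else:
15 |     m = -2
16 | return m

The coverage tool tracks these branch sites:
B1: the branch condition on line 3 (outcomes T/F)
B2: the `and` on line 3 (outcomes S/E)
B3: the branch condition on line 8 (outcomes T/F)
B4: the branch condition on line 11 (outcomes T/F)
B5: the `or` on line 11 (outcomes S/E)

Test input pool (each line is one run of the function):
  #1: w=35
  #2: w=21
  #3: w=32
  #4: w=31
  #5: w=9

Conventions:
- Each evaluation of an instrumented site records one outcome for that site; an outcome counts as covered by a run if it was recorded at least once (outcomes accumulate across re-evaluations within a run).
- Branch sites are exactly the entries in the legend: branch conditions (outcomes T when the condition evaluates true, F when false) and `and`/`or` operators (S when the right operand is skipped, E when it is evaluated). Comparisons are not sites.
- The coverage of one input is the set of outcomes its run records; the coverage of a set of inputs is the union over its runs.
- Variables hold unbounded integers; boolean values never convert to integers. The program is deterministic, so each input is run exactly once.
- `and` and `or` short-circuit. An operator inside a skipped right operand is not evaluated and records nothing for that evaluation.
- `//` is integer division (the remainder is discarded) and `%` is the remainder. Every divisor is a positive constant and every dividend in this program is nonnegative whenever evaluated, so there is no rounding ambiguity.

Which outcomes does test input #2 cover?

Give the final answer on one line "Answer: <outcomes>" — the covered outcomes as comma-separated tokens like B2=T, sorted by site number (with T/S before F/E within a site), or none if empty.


Simulating input #2 (w=21) step by step:
  B2->E, B1->T, B3->T
distinct outcomes covered: B1=T, B2=E, B3=T
Answer: B1=T, B2=E, B3=T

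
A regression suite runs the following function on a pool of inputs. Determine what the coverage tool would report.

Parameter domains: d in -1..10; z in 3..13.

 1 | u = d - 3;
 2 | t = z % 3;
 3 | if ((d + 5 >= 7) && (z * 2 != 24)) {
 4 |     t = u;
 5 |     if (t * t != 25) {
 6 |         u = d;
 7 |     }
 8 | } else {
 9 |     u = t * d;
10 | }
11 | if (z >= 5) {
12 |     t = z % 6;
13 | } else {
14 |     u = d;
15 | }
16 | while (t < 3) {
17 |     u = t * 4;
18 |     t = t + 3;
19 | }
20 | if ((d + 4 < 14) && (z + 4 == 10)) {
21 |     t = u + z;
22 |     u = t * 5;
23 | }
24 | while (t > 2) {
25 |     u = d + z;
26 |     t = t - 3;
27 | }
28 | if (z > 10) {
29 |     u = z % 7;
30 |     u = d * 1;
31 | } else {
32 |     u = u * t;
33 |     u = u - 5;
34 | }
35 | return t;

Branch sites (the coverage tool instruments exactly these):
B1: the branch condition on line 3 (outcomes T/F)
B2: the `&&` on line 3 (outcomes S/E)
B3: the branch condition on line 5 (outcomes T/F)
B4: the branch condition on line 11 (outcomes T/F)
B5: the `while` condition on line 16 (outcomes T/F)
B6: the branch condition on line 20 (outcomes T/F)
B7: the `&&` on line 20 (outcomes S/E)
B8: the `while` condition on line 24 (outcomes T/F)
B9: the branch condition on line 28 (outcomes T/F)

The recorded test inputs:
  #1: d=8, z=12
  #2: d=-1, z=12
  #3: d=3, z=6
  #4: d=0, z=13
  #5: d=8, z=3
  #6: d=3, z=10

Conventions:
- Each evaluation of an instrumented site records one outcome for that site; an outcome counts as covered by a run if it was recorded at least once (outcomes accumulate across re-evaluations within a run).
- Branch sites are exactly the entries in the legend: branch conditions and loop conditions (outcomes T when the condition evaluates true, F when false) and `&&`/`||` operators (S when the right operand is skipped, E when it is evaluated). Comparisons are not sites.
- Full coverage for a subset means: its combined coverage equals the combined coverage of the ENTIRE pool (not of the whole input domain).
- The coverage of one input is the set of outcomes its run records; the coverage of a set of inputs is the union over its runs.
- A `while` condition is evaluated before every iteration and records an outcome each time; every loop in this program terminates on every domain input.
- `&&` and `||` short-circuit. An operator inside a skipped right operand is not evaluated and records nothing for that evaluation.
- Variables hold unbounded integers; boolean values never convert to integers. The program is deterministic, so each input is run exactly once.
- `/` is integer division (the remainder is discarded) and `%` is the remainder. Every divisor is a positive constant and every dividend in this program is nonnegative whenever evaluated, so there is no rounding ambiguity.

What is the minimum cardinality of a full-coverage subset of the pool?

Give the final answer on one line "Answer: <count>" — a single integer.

#1 (d=8, z=12) -> covered: B1=F, B2=E, B4=T, B5=T, B5=F, B6=F, B7=E, B8=T, B8=F, B9=T
#2 (d=-1, z=12) -> covered: B1=F, B2=S, B4=T, B5=T, B5=F, B6=F, B7=E, B8=T, B8=F, B9=T
#3 (d=3, z=6) -> covered: B1=T, B2=E, B3=T, B4=T, B5=T, B5=F, B6=T, B7=E, B8=T, B8=F, B9=F
#4 (d=0, z=13) -> covered: B1=F, B2=S, B4=T, B5=T, B5=F, B6=F, B7=E, B8=T, B8=F, B9=T
#5 (d=8, z=3) -> covered: B1=T, B2=E, B3=F, B4=F, B5=F, B6=F, B7=E, B8=T, B8=F, B9=F
#6 (d=3, z=10) -> covered: B1=T, B2=E, B3=T, B4=T, B5=F, B6=F, B7=E, B8=T, B8=F, B9=F
pool-wide coverage (17 outcomes): B1=T, B1=F, B2=S, B2=E, B3=T, B3=F, B4=T, B4=F, B5=T, B5=F, B6=T, B6=F, B7=E, B8=T, B8=F, B9=T, B9=F
every size-1 subset falls short of the 17 outcomes (best: 11/17)
every size-2 subset falls short of the 17 outcomes (best: 15/17)
at size 3, {2, 3, 5} reaches all 17 outcomes; every lexicographically earlier size-3 subset fails

Answer: 3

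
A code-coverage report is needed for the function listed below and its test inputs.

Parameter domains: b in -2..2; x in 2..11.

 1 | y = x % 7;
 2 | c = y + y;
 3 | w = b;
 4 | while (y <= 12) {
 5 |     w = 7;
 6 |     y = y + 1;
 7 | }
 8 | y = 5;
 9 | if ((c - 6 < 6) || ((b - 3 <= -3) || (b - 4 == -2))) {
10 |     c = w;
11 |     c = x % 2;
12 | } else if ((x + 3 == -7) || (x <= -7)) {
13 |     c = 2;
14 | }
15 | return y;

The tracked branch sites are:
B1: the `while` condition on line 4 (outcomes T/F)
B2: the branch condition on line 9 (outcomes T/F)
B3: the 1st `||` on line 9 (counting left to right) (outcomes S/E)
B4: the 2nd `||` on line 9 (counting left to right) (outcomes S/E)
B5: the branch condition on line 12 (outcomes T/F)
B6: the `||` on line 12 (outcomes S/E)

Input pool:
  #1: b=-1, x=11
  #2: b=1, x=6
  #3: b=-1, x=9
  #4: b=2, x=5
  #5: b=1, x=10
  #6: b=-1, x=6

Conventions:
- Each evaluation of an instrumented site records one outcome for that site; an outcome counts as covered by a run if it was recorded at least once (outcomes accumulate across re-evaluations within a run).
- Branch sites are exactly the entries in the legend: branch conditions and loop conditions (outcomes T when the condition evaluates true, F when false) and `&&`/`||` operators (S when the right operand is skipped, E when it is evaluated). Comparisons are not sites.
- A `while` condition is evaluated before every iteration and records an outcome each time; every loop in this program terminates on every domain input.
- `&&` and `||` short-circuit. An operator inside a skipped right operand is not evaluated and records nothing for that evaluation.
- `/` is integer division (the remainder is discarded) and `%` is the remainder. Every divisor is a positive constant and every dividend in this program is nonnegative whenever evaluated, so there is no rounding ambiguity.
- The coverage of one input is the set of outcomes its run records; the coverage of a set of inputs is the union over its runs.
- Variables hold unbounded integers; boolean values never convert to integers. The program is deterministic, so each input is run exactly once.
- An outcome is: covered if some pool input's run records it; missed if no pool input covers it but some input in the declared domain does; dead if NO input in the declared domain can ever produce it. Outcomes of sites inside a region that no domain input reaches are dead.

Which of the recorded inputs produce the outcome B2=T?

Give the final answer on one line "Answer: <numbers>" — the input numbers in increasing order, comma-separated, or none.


input #1 (b=-1, x=11): hits B2=T
input #2 (b=1, x=6): never hits B2=T
input #3 (b=-1, x=9): hits B2=T
input #4 (b=2, x=5): hits B2=T
input #5 (b=1, x=10): hits B2=T
input #6 (b=-1, x=6): hits B2=T
Answer: 1, 3, 4, 5, 6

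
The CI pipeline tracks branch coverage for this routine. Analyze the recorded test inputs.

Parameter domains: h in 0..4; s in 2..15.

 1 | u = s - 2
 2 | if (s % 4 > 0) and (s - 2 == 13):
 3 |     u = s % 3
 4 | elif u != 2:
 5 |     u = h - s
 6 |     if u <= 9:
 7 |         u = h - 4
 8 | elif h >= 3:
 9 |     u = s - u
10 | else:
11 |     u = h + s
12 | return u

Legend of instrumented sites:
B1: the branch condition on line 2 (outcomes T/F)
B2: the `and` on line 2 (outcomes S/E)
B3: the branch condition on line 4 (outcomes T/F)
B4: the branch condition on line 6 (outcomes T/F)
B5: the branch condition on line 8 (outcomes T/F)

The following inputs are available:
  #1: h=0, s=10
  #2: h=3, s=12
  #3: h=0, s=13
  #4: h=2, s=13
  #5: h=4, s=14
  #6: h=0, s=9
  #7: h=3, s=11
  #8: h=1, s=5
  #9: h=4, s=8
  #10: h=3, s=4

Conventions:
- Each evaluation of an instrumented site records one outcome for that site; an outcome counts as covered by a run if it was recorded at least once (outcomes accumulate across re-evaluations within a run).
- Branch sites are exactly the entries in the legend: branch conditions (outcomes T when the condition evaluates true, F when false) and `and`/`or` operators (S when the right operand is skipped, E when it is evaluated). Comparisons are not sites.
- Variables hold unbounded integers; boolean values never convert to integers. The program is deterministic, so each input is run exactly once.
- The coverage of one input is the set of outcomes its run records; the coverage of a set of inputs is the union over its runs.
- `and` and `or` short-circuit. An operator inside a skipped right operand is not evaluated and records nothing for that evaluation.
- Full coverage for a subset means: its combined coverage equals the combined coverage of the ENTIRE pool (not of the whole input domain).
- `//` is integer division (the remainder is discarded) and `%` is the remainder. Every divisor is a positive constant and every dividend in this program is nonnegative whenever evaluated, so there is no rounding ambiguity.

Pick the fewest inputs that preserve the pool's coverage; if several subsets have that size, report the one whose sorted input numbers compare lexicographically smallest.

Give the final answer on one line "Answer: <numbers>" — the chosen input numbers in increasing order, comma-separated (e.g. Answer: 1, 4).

input #1 (h=0, s=10): events B2->E, B1->F, B3->T, B4->T; covers B1=F, B2=E, B3=T, B4=T
input #2 (h=3, s=12): events B2->S, B1->F, B3->T, B4->T; covers B1=F, B2=S, B3=T, B4=T
input #3 (h=0, s=13): events B2->E, B1->F, B3->T, B4->T; covers B1=F, B2=E, B3=T, B4=T
input #4 (h=2, s=13): events B2->E, B1->F, B3->T, B4->T; covers B1=F, B2=E, B3=T, B4=T
input #5 (h=4, s=14): events B2->E, B1->F, B3->T, B4->T; covers B1=F, B2=E, B3=T, B4=T
input #6 (h=0, s=9): events B2->E, B1->F, B3->T, B4->T; covers B1=F, B2=E, B3=T, B4=T
input #7 (h=3, s=11): events B2->E, B1->F, B3->T, B4->T; covers B1=F, B2=E, B3=T, B4=T
input #8 (h=1, s=5): events B2->E, B1->F, B3->T, B4->T; covers B1=F, B2=E, B3=T, B4=T
input #9 (h=4, s=8): events B2->S, B1->F, B3->T, B4->T; covers B1=F, B2=S, B3=T, B4=T
input #10 (h=3, s=4): events B2->S, B1->F, B3->F, B5->T; covers B1=F, B2=S, B3=F, B5=T
pool-wide coverage (7 outcomes): B1=F, B2=S, B2=E, B3=T, B3=F, B4=T, B5=T
size 1 is not enough: best union over all size-1 subsets is 4/7
size 2: inputs {1, 10} cover all 7 outcomes, and no lexicographically smaller subset of this size does

Answer: 1, 10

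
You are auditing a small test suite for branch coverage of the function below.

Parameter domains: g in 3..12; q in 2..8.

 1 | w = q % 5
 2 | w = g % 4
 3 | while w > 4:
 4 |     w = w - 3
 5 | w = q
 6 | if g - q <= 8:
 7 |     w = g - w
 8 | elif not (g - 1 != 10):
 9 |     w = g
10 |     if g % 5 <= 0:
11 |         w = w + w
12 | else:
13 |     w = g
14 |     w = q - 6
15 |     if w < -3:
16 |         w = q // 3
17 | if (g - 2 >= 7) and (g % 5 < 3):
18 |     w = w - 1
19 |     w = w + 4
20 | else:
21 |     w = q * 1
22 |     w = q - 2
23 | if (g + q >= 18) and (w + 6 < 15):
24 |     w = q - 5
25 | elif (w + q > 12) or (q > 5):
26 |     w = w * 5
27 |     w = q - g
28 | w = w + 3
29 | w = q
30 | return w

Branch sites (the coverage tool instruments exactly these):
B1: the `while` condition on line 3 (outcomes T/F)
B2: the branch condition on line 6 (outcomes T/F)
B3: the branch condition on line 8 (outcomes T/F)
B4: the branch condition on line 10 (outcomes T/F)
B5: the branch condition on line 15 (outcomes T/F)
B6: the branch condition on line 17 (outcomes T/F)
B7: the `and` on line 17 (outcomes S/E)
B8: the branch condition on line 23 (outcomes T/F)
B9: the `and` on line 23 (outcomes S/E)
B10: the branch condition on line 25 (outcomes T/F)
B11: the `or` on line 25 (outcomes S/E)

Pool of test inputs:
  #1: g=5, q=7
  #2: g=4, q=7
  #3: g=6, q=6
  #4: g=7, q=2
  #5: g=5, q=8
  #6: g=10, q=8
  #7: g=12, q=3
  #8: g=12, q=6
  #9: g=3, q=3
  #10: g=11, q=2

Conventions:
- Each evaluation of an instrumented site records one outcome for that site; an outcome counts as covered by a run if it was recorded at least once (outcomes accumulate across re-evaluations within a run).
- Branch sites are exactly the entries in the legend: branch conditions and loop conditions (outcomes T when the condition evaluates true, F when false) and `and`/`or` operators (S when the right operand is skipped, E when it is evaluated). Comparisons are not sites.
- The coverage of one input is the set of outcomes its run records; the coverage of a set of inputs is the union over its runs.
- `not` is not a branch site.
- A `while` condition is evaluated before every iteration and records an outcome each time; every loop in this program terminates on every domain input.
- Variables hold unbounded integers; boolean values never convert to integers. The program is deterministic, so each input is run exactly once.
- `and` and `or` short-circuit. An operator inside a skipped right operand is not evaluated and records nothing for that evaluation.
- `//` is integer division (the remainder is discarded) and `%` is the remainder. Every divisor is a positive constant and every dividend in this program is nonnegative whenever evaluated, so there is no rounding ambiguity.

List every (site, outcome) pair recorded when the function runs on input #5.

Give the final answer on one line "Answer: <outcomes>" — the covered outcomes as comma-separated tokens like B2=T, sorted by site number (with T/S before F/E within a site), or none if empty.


Simulating input #5 (g=5, q=8) step by step:
  B1->F, B2->T, B7->S, B6->F, B9->S, B8->F, B11->S, B10->T
collecting distinct outcomes: B1=F, B2=T, B6=F, B7=S, B8=F, B9=S, B10=T, B11=S
Answer: B1=F, B2=T, B6=F, B7=S, B8=F, B9=S, B10=T, B11=S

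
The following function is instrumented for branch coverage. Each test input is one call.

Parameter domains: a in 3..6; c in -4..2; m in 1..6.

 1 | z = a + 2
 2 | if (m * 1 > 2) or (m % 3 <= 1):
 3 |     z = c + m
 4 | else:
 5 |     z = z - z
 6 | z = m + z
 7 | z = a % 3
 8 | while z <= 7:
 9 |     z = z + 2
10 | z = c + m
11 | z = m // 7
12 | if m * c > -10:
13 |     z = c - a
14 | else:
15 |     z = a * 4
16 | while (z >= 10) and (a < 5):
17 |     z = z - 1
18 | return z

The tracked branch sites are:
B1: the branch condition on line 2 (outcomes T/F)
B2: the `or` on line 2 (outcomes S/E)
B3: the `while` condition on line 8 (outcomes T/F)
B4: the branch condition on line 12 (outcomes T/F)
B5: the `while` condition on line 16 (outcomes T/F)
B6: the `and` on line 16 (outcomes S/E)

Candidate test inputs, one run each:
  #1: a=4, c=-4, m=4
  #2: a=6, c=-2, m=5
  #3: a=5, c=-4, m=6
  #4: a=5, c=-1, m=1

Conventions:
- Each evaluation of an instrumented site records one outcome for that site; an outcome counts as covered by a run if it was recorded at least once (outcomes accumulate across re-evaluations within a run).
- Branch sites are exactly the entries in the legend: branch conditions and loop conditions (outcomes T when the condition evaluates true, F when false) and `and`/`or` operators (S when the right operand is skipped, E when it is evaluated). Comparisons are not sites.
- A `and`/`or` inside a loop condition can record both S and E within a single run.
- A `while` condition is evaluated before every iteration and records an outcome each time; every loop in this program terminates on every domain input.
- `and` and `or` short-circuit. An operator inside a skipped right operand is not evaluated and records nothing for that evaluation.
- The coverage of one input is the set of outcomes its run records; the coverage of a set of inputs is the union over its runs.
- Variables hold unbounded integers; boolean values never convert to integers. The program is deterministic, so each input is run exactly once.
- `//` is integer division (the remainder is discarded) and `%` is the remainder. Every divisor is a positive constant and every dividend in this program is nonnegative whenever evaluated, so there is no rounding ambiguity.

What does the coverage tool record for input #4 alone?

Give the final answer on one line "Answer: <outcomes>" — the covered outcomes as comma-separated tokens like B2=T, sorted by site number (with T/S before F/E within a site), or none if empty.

Event log for input #4 (a=5, c=-1, m=1):
  B2->E, B1->T, B3->T, B3->T, B3->T, B3->F, B4->T, B6->S, B5->F
distinct outcomes covered: B1=T, B2=E, B3=T, B3=F, B4=T, B5=F, B6=S

Answer: B1=T, B2=E, B3=T, B3=F, B4=T, B5=F, B6=S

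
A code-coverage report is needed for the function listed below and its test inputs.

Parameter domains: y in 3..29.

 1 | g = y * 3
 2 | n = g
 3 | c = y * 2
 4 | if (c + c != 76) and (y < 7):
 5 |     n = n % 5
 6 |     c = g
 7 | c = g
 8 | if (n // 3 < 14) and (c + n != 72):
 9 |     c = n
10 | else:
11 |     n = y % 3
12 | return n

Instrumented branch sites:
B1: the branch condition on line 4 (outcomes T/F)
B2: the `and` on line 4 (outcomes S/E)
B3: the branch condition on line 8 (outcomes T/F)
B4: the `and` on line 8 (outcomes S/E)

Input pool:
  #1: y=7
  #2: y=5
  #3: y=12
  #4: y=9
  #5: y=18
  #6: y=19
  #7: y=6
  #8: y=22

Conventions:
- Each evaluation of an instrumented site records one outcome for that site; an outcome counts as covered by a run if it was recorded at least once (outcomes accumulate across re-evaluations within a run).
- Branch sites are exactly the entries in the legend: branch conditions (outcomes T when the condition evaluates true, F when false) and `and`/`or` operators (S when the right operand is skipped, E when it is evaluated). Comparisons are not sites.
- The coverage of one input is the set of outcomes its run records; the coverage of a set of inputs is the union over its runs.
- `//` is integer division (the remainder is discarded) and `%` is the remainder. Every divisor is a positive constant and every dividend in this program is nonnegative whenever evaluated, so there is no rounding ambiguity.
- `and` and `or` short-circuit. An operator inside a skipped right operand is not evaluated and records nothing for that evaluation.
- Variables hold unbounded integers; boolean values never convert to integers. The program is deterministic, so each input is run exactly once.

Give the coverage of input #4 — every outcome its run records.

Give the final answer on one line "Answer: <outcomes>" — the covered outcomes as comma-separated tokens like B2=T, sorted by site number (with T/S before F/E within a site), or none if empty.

Running input #4 (y=9), event by event:
  B2->E, B1->F, B4->E, B3->T
distinct outcomes covered: B1=F, B2=E, B3=T, B4=E

Answer: B1=F, B2=E, B3=T, B4=E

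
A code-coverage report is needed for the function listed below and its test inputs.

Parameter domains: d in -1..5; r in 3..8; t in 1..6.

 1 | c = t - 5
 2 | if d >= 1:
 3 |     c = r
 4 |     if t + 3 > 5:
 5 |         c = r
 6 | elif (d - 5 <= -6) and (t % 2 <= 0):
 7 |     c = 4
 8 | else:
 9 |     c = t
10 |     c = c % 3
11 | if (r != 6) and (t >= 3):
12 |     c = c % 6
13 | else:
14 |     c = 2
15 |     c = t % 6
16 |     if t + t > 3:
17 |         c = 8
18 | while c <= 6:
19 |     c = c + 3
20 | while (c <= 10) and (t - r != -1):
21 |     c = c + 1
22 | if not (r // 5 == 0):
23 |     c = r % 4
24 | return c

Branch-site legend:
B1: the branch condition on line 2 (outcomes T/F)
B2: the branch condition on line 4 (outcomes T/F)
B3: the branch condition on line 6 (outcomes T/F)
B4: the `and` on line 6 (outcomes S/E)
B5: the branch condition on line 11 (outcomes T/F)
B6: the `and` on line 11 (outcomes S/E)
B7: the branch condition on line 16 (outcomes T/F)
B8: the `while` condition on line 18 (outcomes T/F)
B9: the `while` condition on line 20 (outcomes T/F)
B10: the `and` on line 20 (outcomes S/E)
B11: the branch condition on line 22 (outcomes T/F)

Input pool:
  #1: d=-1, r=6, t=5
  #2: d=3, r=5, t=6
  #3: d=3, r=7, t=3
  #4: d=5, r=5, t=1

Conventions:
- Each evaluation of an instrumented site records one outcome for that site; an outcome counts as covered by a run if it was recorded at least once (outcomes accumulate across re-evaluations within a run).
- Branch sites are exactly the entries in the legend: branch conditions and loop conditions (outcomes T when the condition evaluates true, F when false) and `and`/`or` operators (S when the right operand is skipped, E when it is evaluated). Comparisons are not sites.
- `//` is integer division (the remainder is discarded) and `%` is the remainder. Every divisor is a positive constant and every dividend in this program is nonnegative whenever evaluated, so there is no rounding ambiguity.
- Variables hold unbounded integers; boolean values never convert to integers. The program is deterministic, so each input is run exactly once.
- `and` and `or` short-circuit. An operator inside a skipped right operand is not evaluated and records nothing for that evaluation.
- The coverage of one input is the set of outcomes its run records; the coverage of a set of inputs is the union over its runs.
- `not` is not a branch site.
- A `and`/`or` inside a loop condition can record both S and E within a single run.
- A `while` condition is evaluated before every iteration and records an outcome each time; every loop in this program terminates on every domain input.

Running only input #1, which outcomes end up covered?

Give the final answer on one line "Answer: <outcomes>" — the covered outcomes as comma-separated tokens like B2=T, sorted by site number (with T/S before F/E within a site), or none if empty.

Tracing the run of input #1 (d=-1, r=6, t=5):
  B1->F, B4->E, B3->F, B6->S, B5->F, B7->T, B8->F, B10->E, B9->F, B11->T
distinct outcomes covered: B1=F, B3=F, B4=E, B5=F, B6=S, B7=T, B8=F, B9=F, B10=E, B11=T

Answer: B1=F, B3=F, B4=E, B5=F, B6=S, B7=T, B8=F, B9=F, B10=E, B11=T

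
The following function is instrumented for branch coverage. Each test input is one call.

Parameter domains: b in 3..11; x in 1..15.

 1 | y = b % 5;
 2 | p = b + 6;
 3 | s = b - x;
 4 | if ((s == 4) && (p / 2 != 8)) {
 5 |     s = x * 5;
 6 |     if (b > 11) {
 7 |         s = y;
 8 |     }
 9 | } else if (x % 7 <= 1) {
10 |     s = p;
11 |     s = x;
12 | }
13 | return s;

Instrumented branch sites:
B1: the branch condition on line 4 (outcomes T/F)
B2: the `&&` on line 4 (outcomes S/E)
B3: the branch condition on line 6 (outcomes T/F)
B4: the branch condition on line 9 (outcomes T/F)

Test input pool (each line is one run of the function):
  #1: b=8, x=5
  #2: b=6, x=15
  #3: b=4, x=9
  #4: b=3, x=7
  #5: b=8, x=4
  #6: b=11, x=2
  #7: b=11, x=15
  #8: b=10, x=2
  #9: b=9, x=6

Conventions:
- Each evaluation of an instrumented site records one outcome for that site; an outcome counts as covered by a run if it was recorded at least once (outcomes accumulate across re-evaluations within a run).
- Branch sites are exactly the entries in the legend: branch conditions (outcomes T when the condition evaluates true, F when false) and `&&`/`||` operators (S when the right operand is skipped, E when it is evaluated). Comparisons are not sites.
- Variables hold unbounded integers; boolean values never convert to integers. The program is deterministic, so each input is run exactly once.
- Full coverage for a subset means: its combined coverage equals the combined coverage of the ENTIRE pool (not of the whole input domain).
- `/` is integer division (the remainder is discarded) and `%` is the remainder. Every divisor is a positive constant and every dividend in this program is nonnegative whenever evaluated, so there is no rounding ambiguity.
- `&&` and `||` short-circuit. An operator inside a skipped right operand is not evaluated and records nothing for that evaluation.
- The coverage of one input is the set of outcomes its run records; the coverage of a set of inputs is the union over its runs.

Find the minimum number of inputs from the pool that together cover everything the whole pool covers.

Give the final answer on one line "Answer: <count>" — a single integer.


run #1 (b=8, x=5) runs B2->S, B1->F, B4->F; records B1=F, B2=S, B4=F
run #2 (b=6, x=15) runs B2->S, B1->F, B4->T; records B1=F, B2=S, B4=T
run #3 (b=4, x=9) runs B2->S, B1->F, B4->F; records B1=F, B2=S, B4=F
run #4 (b=3, x=7) runs B2->S, B1->F, B4->T; records B1=F, B2=S, B4=T
run #5 (b=8, x=4) runs B2->E, B1->T, B3->F; records B1=T, B2=E, B3=F
run #6 (b=11, x=2) runs B2->S, B1->F, B4->F; records B1=F, B2=S, B4=F
run #7 (b=11, x=15) runs B2->S, B1->F, B4->T; records B1=F, B2=S, B4=T
run #8 (b=10, x=2) runs B2->S, B1->F, B4->F; records B1=F, B2=S, B4=F
run #9 (b=9, x=6) runs B2->S, B1->F, B4->F; records B1=F, B2=S, B4=F
union over all inputs: B1=T, B1=F, B2=S, B2=E, B3=F, B4=T, B4=F (7 outcomes)
size 1 is not enough: best union over all size-1 subsets is 3/7
size 2 is not enough: best union over all size-2 subsets is 6/7
at size 3, {1, 2, 5} reaches all 7 outcomes; every lexicographically earlier size-3 subset fails
Answer: 3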